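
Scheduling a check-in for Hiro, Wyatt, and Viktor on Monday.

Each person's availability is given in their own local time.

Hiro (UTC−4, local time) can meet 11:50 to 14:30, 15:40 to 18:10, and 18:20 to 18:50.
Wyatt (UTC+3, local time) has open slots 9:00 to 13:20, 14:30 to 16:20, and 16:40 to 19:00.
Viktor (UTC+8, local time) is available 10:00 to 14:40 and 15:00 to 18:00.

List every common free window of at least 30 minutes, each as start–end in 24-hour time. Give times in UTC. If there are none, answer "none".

Hiro → UTC: 15:50–18:30, 19:40–22:10, 22:20–22:50.
Wyatt → UTC: 06:00–10:20, 11:30–13:20, 13:40–16:00.
Viktor → UTC: 02:00–06:40, 07:00–10:00.
Hiro ∩ Wyatt: 15:50–16:00.
Hiro ∩ Wyatt ∩ Viktor: (none).
Windows ≥ 30 min: (none).

none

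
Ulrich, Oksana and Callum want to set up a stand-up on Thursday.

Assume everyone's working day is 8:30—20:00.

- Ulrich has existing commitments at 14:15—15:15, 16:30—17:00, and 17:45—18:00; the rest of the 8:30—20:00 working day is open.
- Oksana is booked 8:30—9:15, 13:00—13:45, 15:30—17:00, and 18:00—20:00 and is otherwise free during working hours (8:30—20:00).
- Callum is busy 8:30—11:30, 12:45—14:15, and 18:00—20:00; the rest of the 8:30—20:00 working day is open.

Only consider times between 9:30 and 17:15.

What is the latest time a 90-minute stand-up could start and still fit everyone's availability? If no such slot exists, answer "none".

none

Ulrich free within 08:30–20:00: 08:30–14:15, 15:15–16:30, 17:00–17:45, 18:00–20:00.
Oksana free within 08:30–20:00: 09:15–13:00, 13:45–15:30, 17:00–18:00.
Callum free within 08:30–20:00: 11:30–12:45, 14:15–18:00.
Ulrich ∩ Oksana: 09:15–13:00, 13:45–14:15, 15:15–15:30, 17:00–17:45.
Ulrich ∩ Oksana ∩ Callum: 11:30–12:45, 15:15–15:30, 17:00–17:45.
Restricted to 09:30–17:15: 11:30–12:45, 15:15–15:30, 17:00–17:15.
Windows ≥ 90 min: (none).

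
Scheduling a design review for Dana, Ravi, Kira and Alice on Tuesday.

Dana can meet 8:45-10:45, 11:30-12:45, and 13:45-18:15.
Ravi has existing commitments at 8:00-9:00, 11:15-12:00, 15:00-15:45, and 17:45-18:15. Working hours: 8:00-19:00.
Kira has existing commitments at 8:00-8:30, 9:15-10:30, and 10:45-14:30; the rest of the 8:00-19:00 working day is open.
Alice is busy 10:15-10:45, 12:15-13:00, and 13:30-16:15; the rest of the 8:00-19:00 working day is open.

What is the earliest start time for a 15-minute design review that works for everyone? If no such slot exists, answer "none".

Ravi free within 08:00–19:00: 09:00–11:15, 12:00–15:00, 15:45–17:45, 18:15–19:00.
Kira free within 08:00–19:00: 08:30–09:15, 10:30–10:45, 14:30–19:00.
Alice free within 08:00–19:00: 08:00–10:15, 10:45–12:15, 13:00–13:30, 16:15–19:00.
Dana ∩ Ravi: 09:00–10:45, 12:00–12:45, 13:45–15:00, 15:45–17:45.
Dana ∩ Ravi ∩ Kira: 09:00–09:15, 10:30–10:45, 14:30–15:00, 15:45–17:45.
Dana ∩ Ravi ∩ Kira ∩ Alice: 09:00–09:15, 16:15–17:45.
Windows ≥ 15 min: 09:00–09:15, 16:15–17:45.
Earliest such window starts at 09:00.

09:00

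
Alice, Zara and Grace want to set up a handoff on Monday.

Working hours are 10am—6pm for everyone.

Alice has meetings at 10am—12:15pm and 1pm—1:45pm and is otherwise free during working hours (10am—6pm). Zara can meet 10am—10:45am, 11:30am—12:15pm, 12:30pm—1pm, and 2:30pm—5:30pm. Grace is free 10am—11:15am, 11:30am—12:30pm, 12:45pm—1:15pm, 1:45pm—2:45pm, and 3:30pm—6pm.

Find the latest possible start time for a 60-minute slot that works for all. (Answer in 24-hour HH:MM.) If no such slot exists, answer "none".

16:30

Alice free within 10:00–18:00: 12:15–13:00, 13:45–18:00.
Alice ∩ Zara: 12:30–13:00, 14:30–17:30.
Alice ∩ Zara ∩ Grace: 12:45–13:00, 14:30–14:45, 15:30–17:30.
Windows ≥ 60 min: 15:30–17:30.
Latest start in the last window 15:30–17:30 is 17:30 − 60 min = 16:30.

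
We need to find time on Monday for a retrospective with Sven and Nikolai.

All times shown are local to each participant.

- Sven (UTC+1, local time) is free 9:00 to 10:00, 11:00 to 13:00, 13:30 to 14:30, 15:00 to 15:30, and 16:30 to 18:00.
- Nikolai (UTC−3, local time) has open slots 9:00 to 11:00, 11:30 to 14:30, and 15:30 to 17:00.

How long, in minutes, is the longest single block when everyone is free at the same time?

90 minutes

Sven → UTC: 08:00–09:00, 10:00–12:00, 12:30–13:30, 14:00–14:30, 15:30–17:00.
Nikolai → UTC: 12:00–14:00, 14:30–17:30, 18:30–20:00.
Sven ∩ Nikolai: 12:30–13:30, 15:30–17:00.
Common window lengths: 60, 90 min; longest is 90.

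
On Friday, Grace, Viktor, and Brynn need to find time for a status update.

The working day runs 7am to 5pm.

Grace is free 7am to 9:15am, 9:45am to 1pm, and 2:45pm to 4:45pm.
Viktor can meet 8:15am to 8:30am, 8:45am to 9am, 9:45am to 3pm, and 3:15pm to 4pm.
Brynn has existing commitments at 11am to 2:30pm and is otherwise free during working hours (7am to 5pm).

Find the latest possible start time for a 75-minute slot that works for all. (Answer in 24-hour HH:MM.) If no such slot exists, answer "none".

Brynn free within 07:00–17:00: 07:00–11:00, 14:30–17:00.
Grace ∩ Viktor: 08:15–08:30, 08:45–09:00, 09:45–13:00, 14:45–15:00, 15:15–16:00.
Grace ∩ Viktor ∩ Brynn: 08:15–08:30, 08:45–09:00, 09:45–11:00, 14:45–15:00, 15:15–16:00.
Windows ≥ 75 min: 09:45–11:00.
Latest start in the last window 09:45–11:00 is 11:00 − 75 min = 09:45.

09:45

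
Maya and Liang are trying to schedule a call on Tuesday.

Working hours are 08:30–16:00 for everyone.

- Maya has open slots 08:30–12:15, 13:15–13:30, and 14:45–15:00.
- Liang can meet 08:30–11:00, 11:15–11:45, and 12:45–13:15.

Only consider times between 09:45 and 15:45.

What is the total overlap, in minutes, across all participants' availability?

Maya ∩ Liang: 08:30–11:00, 11:15–11:45.
Restricted to 09:45–15:45: 09:45–11:00, 11:15–11:45.
Total common minutes: 75 + 30 = 105.

105 minutes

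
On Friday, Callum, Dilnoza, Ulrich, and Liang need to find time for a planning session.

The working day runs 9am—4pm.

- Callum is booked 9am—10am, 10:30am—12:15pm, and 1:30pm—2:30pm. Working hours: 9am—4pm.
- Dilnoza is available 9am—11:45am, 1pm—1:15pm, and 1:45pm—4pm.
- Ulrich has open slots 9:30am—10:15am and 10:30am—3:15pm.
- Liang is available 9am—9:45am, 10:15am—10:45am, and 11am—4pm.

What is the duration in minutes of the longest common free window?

Callum free within 09:00–16:00: 10:00–10:30, 12:15–13:30, 14:30–16:00.
Callum ∩ Dilnoza: 10:00–10:30, 13:00–13:15, 14:30–16:00.
Callum ∩ Dilnoza ∩ Ulrich: 10:00–10:15, 13:00–13:15, 14:30–15:15.
Callum ∩ Dilnoza ∩ Ulrich ∩ Liang: 13:00–13:15, 14:30–15:15.
Common window lengths: 15, 45 min; longest is 45.

45 minutes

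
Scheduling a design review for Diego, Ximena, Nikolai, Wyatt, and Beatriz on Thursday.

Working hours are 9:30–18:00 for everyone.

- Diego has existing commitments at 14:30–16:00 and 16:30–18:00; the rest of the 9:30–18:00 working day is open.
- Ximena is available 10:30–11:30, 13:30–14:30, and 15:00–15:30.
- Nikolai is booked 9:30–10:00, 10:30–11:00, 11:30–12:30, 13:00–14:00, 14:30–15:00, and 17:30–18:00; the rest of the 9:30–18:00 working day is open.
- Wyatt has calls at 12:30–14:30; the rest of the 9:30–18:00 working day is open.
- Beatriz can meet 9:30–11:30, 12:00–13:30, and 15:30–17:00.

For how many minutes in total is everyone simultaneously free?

Diego free within 09:30–18:00: 09:30–14:30, 16:00–16:30.
Nikolai free within 09:30–18:00: 10:00–10:30, 11:00–11:30, 12:30–13:00, 14:00–14:30, 15:00–17:30.
Wyatt free within 09:30–18:00: 09:30–12:30, 14:30–18:00.
Diego ∩ Ximena: 10:30–11:30, 13:30–14:30.
Diego ∩ Ximena ∩ Nikolai: 11:00–11:30, 14:00–14:30.
Diego ∩ Ximena ∩ Nikolai ∩ Wyatt: 11:00–11:30.
Diego ∩ Ximena ∩ Nikolai ∩ Wyatt ∩ Beatriz: 11:00–11:30.
Total common minutes: 30.

30 minutes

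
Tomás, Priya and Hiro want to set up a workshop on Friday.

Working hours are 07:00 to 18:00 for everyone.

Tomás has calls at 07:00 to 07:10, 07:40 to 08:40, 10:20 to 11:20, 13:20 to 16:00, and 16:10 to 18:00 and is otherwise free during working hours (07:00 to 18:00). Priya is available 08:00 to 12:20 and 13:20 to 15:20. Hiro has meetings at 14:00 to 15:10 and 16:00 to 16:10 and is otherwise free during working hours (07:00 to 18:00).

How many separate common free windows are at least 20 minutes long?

2

Tomás free within 07:00–18:00: 07:10–07:40, 08:40–10:20, 11:20–13:20, 16:00–16:10.
Hiro free within 07:00–18:00: 07:00–14:00, 15:10–16:00, 16:10–18:00.
Tomás ∩ Priya: 08:40–10:20, 11:20–12:20.
Tomás ∩ Priya ∩ Hiro: 08:40–10:20, 11:20–12:20.
Windows ≥ 20 min: 08:40–10:20, 11:20–12:20.
That's 2 windows.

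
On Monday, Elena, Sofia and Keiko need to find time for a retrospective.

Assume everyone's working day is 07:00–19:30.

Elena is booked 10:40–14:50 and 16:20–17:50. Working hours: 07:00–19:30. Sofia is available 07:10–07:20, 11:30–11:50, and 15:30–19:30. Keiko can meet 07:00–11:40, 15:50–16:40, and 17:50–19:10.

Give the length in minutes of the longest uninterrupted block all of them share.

Elena free within 07:00–19:30: 07:00–10:40, 14:50–16:20, 17:50–19:30.
Elena ∩ Sofia: 07:10–07:20, 15:30–16:20, 17:50–19:30.
Elena ∩ Sofia ∩ Keiko: 07:10–07:20, 15:50–16:20, 17:50–19:10.
Common window lengths: 10, 30, 80 min; longest is 80.

80 minutes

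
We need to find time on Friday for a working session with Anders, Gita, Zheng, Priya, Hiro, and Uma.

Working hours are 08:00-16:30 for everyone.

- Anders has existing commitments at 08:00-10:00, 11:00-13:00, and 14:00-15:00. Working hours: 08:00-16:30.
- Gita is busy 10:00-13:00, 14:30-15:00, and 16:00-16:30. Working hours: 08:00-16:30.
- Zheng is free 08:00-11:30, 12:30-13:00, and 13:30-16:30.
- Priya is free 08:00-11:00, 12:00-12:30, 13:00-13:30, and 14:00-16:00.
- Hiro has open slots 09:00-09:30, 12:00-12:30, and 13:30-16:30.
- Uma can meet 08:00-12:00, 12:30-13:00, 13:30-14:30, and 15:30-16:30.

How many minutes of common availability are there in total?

30 minutes

Anders free within 08:00–16:30: 10:00–11:00, 13:00–14:00, 15:00–16:30.
Gita free within 08:00–16:30: 08:00–10:00, 13:00–14:30, 15:00–16:00.
Anders ∩ Gita: 13:00–14:00, 15:00–16:00.
Anders ∩ Gita ∩ Zheng: 13:30–14:00, 15:00–16:00.
Anders ∩ Gita ∩ Zheng ∩ Priya: 15:00–16:00.
Anders ∩ Gita ∩ Zheng ∩ Priya ∩ Hiro: 15:00–16:00.
Anders ∩ Gita ∩ Zheng ∩ Priya ∩ Hiro ∩ Uma: 15:30–16:00.
Total common minutes: 30.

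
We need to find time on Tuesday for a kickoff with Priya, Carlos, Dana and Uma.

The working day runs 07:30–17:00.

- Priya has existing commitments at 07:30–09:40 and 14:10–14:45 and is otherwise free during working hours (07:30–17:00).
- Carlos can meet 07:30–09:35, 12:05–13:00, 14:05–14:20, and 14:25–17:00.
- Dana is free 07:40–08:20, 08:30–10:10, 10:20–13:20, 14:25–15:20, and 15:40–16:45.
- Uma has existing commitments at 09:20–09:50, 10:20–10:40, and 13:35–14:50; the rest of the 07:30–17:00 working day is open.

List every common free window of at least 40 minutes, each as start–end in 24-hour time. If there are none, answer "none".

Priya free within 07:30–17:00: 09:40–14:10, 14:45–17:00.
Uma free within 07:30–17:00: 07:30–09:20, 09:50–10:20, 10:40–13:35, 14:50–17:00.
Priya ∩ Carlos: 12:05–13:00, 14:05–14:10, 14:45–17:00.
Priya ∩ Carlos ∩ Dana: 12:05–13:00, 14:45–15:20, 15:40–16:45.
Priya ∩ Carlos ∩ Dana ∩ Uma: 12:05–13:00, 14:50–15:20, 15:40–16:45.
Windows ≥ 40 min: 12:05–13:00, 15:40–16:45.

12:05–13:00, 15:40–16:45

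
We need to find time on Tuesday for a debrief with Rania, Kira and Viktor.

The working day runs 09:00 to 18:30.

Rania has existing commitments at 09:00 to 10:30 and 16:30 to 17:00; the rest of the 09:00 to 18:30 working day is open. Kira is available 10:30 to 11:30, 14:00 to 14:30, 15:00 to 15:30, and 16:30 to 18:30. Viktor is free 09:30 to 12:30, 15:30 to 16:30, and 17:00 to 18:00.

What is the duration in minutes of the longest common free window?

60 minutes

Rania free within 09:00–18:30: 10:30–16:30, 17:00–18:30.
Rania ∩ Kira: 10:30–11:30, 14:00–14:30, 15:00–15:30, 17:00–18:30.
Rania ∩ Kira ∩ Viktor: 10:30–11:30, 17:00–18:00.
Common window lengths: 60, 60 min; longest is 60.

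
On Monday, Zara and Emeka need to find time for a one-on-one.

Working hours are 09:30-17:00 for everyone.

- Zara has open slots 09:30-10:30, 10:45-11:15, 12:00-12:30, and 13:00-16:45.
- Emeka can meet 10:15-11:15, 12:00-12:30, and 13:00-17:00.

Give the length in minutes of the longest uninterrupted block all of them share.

Zara ∩ Emeka: 10:15–10:30, 10:45–11:15, 12:00–12:30, 13:00–16:45.
Common window lengths: 15, 30, 30, 225 min; longest is 225.

225 minutes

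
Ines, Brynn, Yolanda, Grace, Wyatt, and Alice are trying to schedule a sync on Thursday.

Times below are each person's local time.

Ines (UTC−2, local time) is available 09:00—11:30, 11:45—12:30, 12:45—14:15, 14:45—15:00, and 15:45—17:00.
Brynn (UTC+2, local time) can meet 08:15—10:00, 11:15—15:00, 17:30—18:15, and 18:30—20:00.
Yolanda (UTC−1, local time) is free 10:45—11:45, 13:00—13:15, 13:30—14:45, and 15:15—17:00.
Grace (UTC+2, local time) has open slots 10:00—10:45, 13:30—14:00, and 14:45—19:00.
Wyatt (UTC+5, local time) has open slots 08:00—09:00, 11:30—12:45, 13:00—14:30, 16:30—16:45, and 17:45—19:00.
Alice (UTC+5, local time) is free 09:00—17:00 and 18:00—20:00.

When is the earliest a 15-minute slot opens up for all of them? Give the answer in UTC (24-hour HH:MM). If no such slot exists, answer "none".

Ines → UTC: 11:00–13:30, 13:45–14:30, 14:45–16:15, 16:45–17:00, 17:45–19:00.
Brynn → UTC: 06:15–08:00, 09:15–13:00, 15:30–16:15, 16:30–18:00.
Yolanda → UTC: 11:45–12:45, 14:00–14:15, 14:30–15:45, 16:15–18:00.
Grace → UTC: 08:00–08:45, 11:30–12:00, 12:45–17:00.
Wyatt → UTC: 03:00–04:00, 06:30–07:45, 08:00–09:30, 11:30–11:45, 12:45–14:00.
Alice → UTC: 04:00–12:00, 13:00–15:00.
Ines ∩ Brynn: 11:00–13:00, 15:30–16:15, 16:45–17:00, 17:45–18:00.
Ines ∩ Brynn ∩ Yolanda: 11:45–12:45, 15:30–15:45, 16:45–17:00, 17:45–18:00.
Ines ∩ Brynn ∩ Yolanda ∩ Grace: 11:45–12:00, 15:30–15:45, 16:45–17:00.
Ines ∩ Brynn ∩ Yolanda ∩ Grace ∩ Wyatt: (none).
Ines ∩ Brynn ∩ Yolanda ∩ Grace ∩ Wyatt ∩ Alice: (none).
Windows ≥ 15 min: (none).

none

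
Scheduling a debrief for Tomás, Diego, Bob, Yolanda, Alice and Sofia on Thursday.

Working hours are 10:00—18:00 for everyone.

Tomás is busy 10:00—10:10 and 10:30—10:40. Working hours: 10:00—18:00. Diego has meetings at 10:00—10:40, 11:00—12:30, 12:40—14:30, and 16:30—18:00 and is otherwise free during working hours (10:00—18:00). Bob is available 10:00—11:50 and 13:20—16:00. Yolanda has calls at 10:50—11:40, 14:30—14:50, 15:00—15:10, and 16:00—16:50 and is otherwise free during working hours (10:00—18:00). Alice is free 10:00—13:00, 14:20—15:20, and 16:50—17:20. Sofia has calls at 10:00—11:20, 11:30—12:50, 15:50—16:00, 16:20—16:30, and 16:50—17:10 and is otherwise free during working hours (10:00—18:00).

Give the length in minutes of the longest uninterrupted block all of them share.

Tomás free within 10:00–18:00: 10:10–10:30, 10:40–18:00.
Diego free within 10:00–18:00: 10:40–11:00, 12:30–12:40, 14:30–16:30.
Yolanda free within 10:00–18:00: 10:00–10:50, 11:40–14:30, 14:50–15:00, 15:10–16:00, 16:50–18:00.
Sofia free within 10:00–18:00: 11:20–11:30, 12:50–15:50, 16:00–16:20, 16:30–16:50, 17:10–18:00.
Tomás ∩ Diego: 10:40–11:00, 12:30–12:40, 14:30–16:30.
Tomás ∩ Diego ∩ Bob: 10:40–11:00, 14:30–16:00.
Tomás ∩ Diego ∩ Bob ∩ Yolanda: 10:40–10:50, 14:50–15:00, 15:10–16:00.
Tomás ∩ Diego ∩ Bob ∩ Yolanda ∩ Alice: 10:40–10:50, 14:50–15:00, 15:10–15:20.
Tomás ∩ Diego ∩ Bob ∩ Yolanda ∩ Alice ∩ Sofia: 14:50–15:00, 15:10–15:20.
Common window lengths: 10, 10 min; longest is 10.

10 minutes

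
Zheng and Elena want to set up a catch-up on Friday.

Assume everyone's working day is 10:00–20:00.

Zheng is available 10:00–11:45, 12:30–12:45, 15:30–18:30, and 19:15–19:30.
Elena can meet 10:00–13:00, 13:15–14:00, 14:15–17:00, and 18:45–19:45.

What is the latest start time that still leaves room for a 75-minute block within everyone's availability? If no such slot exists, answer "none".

Zheng ∩ Elena: 10:00–11:45, 12:30–12:45, 15:30–17:00, 19:15–19:30.
Windows ≥ 75 min: 10:00–11:45, 15:30–17:00.
Latest start in the last window 15:30–17:00 is 17:00 − 75 min = 15:45.

15:45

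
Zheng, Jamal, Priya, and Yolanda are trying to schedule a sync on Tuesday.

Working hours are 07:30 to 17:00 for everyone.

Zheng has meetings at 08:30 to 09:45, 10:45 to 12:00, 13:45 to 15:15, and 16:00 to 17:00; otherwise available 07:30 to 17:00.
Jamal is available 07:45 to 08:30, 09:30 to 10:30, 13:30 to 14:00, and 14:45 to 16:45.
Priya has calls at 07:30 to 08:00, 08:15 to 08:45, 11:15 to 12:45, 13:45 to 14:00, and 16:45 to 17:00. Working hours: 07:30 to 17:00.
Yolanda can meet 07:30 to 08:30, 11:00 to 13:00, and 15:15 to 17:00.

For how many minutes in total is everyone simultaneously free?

Zheng free within 07:30–17:00: 07:30–08:30, 09:45–10:45, 12:00–13:45, 15:15–16:00.
Priya free within 07:30–17:00: 08:00–08:15, 08:45–11:15, 12:45–13:45, 14:00–16:45.
Zheng ∩ Jamal: 07:45–08:30, 09:45–10:30, 13:30–13:45, 15:15–16:00.
Zheng ∩ Jamal ∩ Priya: 08:00–08:15, 09:45–10:30, 13:30–13:45, 15:15–16:00.
Zheng ∩ Jamal ∩ Priya ∩ Yolanda: 08:00–08:15, 15:15–16:00.
Total common minutes: 15 + 45 = 60.

60 minutes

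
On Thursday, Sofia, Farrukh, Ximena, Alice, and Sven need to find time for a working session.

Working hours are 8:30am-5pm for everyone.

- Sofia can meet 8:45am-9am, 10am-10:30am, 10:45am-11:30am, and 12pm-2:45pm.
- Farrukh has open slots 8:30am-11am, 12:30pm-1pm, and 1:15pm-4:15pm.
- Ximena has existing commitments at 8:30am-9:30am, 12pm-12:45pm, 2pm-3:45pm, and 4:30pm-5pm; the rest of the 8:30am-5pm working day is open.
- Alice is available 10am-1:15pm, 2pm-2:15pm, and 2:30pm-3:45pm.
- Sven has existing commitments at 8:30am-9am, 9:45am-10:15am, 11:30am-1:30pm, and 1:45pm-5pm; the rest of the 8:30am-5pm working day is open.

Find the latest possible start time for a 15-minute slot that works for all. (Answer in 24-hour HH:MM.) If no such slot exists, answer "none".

Ximena free within 08:30–17:00: 09:30–12:00, 12:45–14:00, 15:45–16:30.
Sven free within 08:30–17:00: 09:00–09:45, 10:15–11:30, 13:30–13:45.
Sofia ∩ Farrukh: 08:45–09:00, 10:00–10:30, 10:45–11:00, 12:30–13:00, 13:15–14:45.
Sofia ∩ Farrukh ∩ Ximena: 10:00–10:30, 10:45–11:00, 12:45–13:00, 13:15–14:00.
Sofia ∩ Farrukh ∩ Ximena ∩ Alice: 10:00–10:30, 10:45–11:00, 12:45–13:00.
Sofia ∩ Farrukh ∩ Ximena ∩ Alice ∩ Sven: 10:15–10:30, 10:45–11:00.
Windows ≥ 15 min: 10:15–10:30, 10:45–11:00.
Latest start in the last window 10:45–11:00 is 11:00 − 15 min = 10:45.

10:45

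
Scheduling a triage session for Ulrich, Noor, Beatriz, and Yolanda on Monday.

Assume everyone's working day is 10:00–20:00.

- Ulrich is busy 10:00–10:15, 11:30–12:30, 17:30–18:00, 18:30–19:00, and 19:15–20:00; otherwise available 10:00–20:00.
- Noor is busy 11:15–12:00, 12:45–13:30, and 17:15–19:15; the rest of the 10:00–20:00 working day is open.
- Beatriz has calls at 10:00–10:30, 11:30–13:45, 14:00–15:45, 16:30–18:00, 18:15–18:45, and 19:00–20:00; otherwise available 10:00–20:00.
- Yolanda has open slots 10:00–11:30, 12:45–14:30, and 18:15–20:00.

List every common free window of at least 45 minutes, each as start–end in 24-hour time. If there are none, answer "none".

Ulrich free within 10:00–20:00: 10:15–11:30, 12:30–17:30, 18:00–18:30, 19:00–19:15.
Noor free within 10:00–20:00: 10:00–11:15, 12:00–12:45, 13:30–17:15, 19:15–20:00.
Beatriz free within 10:00–20:00: 10:30–11:30, 13:45–14:00, 15:45–16:30, 18:00–18:15, 18:45–19:00.
Ulrich ∩ Noor: 10:15–11:15, 12:30–12:45, 13:30–17:15.
Ulrich ∩ Noor ∩ Beatriz: 10:30–11:15, 13:45–14:00, 15:45–16:30.
Ulrich ∩ Noor ∩ Beatriz ∩ Yolanda: 10:30–11:15, 13:45–14:00.
Windows ≥ 45 min: 10:30–11:15.

10:30–11:15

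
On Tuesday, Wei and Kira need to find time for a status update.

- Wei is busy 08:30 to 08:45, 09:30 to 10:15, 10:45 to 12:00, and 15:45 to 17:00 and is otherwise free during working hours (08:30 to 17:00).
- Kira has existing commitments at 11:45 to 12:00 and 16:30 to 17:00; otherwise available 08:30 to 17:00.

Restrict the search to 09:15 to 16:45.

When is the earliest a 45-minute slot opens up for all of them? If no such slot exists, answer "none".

Wei free within 08:30–17:00: 08:45–09:30, 10:15–10:45, 12:00–15:45.
Kira free within 08:30–17:00: 08:30–11:45, 12:00–16:30.
Wei ∩ Kira: 08:45–09:30, 10:15–10:45, 12:00–15:45.
Restricted to 09:15–16:45: 09:15–09:30, 10:15–10:45, 12:00–15:45.
Windows ≥ 45 min: 12:00–15:45.
Earliest such window starts at 12:00.

12:00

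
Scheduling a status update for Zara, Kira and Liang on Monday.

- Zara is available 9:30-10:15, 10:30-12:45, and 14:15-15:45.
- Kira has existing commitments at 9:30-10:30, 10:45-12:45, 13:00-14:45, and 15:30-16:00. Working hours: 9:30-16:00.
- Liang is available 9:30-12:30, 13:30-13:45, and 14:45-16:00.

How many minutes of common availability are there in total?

60 minutes

Kira free within 09:30–16:00: 10:30–10:45, 12:45–13:00, 14:45–15:30.
Zara ∩ Kira: 10:30–10:45, 14:45–15:30.
Zara ∩ Kira ∩ Liang: 10:30–10:45, 14:45–15:30.
Total common minutes: 15 + 45 = 60.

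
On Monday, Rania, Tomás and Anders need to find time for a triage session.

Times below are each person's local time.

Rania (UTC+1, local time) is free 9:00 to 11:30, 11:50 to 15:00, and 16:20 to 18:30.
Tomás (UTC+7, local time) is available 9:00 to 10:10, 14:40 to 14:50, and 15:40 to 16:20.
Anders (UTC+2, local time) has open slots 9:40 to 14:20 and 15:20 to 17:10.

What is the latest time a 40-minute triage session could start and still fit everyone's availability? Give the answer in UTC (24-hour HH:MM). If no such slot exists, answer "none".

08:40

Rania → UTC: 08:00–10:30, 10:50–14:00, 15:20–17:30.
Tomás → UTC: 02:00–03:10, 07:40–07:50, 08:40–09:20.
Anders → UTC: 07:40–12:20, 13:20–15:10.
Rania ∩ Tomás: 08:40–09:20.
Rania ∩ Tomás ∩ Anders: 08:40–09:20.
Windows ≥ 40 min: 08:40–09:20.
Latest start in the last window 08:40–09:20 is 09:20 − 40 min = 08:40.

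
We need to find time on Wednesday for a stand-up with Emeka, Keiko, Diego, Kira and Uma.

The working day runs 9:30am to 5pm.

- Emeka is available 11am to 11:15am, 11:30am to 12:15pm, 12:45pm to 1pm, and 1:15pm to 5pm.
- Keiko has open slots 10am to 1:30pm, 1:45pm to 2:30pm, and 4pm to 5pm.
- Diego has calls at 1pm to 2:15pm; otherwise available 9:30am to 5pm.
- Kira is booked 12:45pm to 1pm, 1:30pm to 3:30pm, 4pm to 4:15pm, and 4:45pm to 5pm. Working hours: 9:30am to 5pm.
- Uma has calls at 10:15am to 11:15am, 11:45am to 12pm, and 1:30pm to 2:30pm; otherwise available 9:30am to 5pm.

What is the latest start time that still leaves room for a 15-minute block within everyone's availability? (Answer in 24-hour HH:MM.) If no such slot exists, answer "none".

16:30

Diego free within 09:30–17:00: 09:30–13:00, 14:15–17:00.
Kira free within 09:30–17:00: 09:30–12:45, 13:00–13:30, 15:30–16:00, 16:15–16:45.
Uma free within 09:30–17:00: 09:30–10:15, 11:15–11:45, 12:00–13:30, 14:30–17:00.
Emeka ∩ Keiko: 11:00–11:15, 11:30–12:15, 12:45–13:00, 13:15–13:30, 13:45–14:30, 16:00–17:00.
Emeka ∩ Keiko ∩ Diego: 11:00–11:15, 11:30–12:15, 12:45–13:00, 14:15–14:30, 16:00–17:00.
Emeka ∩ Keiko ∩ Diego ∩ Kira: 11:00–11:15, 11:30–12:15, 16:15–16:45.
Emeka ∩ Keiko ∩ Diego ∩ Kira ∩ Uma: 11:30–11:45, 12:00–12:15, 16:15–16:45.
Windows ≥ 15 min: 11:30–11:45, 12:00–12:15, 16:15–16:45.
Latest start in the last window 16:15–16:45 is 16:45 − 15 min = 16:30.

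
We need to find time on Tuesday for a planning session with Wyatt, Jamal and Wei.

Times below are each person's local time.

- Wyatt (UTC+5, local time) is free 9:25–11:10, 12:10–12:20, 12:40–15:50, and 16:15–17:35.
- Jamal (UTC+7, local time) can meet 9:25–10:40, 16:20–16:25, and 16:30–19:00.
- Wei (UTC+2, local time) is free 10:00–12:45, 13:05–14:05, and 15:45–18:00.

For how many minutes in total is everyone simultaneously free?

Wyatt → UTC: 04:25–06:10, 07:10–07:20, 07:40–10:50, 11:15–12:35.
Jamal → UTC: 02:25–03:40, 09:20–09:25, 09:30–12:00.
Wei → UTC: 08:00–10:45, 11:05–12:05, 13:45–16:00.
Wyatt ∩ Jamal: 09:20–09:25, 09:30–10:50, 11:15–12:00.
Wyatt ∩ Jamal ∩ Wei: 09:20–09:25, 09:30–10:45, 11:15–12:00.
Total common minutes: 5 + 75 + 45 = 125.

125 minutes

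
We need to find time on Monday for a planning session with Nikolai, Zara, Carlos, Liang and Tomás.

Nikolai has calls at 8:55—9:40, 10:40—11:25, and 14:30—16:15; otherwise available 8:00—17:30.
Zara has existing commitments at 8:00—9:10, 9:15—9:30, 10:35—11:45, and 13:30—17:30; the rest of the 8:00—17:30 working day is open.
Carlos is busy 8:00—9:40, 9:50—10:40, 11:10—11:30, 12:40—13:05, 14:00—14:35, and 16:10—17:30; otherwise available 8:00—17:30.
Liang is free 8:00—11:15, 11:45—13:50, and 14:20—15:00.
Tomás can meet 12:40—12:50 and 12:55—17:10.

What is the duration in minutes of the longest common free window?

25 minutes

Nikolai free within 08:00–17:30: 08:00–08:55, 09:40–10:40, 11:25–14:30, 16:15–17:30.
Zara free within 08:00–17:30: 09:10–09:15, 09:30–10:35, 11:45–13:30.
Carlos free within 08:00–17:30: 09:40–09:50, 10:40–11:10, 11:30–12:40, 13:05–14:00, 14:35–16:10.
Nikolai ∩ Zara: 09:40–10:35, 11:45–13:30.
Nikolai ∩ Zara ∩ Carlos: 09:40–09:50, 11:45–12:40, 13:05–13:30.
Nikolai ∩ Zara ∩ Carlos ∩ Liang: 09:40–09:50, 11:45–12:40, 13:05–13:30.
Nikolai ∩ Zara ∩ Carlos ∩ Liang ∩ Tomás: 13:05–13:30.
Single common window of 25 minutes.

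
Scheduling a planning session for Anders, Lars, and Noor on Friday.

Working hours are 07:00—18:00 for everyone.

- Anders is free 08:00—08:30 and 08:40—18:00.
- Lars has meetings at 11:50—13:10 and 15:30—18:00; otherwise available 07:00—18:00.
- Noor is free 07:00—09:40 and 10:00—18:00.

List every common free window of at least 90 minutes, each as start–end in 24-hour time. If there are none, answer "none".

Lars free within 07:00–18:00: 07:00–11:50, 13:10–15:30.
Anders ∩ Lars: 08:00–08:30, 08:40–11:50, 13:10–15:30.
Anders ∩ Lars ∩ Noor: 08:00–08:30, 08:40–09:40, 10:00–11:50, 13:10–15:30.
Windows ≥ 90 min: 10:00–11:50, 13:10–15:30.

10:00–11:50, 13:10–15:30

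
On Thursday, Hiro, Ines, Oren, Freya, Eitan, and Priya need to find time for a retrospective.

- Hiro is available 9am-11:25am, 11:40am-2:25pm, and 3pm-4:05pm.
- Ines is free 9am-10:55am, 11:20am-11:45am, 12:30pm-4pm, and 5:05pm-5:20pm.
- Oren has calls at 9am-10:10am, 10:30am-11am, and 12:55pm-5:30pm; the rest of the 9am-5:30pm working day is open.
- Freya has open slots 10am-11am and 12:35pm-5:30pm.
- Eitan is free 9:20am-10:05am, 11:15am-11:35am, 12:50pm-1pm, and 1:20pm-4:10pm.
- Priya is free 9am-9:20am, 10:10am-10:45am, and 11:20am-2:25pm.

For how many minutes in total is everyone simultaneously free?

Oren free within 09:00–17:30: 10:10–10:30, 11:00–12:55.
Hiro ∩ Ines: 09:00–10:55, 11:20–11:25, 11:40–11:45, 12:30–14:25, 15:00–16:00.
Hiro ∩ Ines ∩ Oren: 10:10–10:30, 11:20–11:25, 11:40–11:45, 12:30–12:55.
Hiro ∩ Ines ∩ Oren ∩ Freya: 10:10–10:30, 12:35–12:55.
Hiro ∩ Ines ∩ Oren ∩ Freya ∩ Eitan: 12:50–12:55.
Hiro ∩ Ines ∩ Oren ∩ Freya ∩ Eitan ∩ Priya: 12:50–12:55.
Total common minutes: 5.

5 minutes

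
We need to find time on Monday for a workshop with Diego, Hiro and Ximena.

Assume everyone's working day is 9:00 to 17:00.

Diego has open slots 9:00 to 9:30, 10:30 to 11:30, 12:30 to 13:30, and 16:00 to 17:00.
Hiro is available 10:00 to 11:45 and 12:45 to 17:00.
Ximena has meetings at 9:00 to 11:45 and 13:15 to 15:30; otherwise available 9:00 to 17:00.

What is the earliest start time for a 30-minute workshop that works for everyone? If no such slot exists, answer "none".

Ximena free within 09:00–17:00: 11:45–13:15, 15:30–17:00.
Diego ∩ Hiro: 10:30–11:30, 12:45–13:30, 16:00–17:00.
Diego ∩ Hiro ∩ Ximena: 12:45–13:15, 16:00–17:00.
Windows ≥ 30 min: 12:45–13:15, 16:00–17:00.
Earliest such window starts at 12:45.

12:45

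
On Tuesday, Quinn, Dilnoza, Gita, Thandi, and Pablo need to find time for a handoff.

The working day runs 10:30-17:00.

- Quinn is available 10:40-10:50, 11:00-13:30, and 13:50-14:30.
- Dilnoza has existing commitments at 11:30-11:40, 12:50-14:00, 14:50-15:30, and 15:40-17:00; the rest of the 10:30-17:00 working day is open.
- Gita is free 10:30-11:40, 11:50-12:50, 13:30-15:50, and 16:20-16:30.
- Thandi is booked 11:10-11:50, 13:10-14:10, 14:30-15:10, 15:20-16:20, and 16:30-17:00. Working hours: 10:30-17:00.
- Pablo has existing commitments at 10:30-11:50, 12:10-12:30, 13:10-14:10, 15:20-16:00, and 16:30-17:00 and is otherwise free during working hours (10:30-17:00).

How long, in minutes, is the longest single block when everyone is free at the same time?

Dilnoza free within 10:30–17:00: 10:30–11:30, 11:40–12:50, 14:00–14:50, 15:30–15:40.
Thandi free within 10:30–17:00: 10:30–11:10, 11:50–13:10, 14:10–14:30, 15:10–15:20, 16:20–16:30.
Pablo free within 10:30–17:00: 11:50–12:10, 12:30–13:10, 14:10–15:20, 16:00–16:30.
Quinn ∩ Dilnoza: 10:40–10:50, 11:00–11:30, 11:40–12:50, 14:00–14:30.
Quinn ∩ Dilnoza ∩ Gita: 10:40–10:50, 11:00–11:30, 11:50–12:50, 14:00–14:30.
Quinn ∩ Dilnoza ∩ Gita ∩ Thandi: 10:40–10:50, 11:00–11:10, 11:50–12:50, 14:10–14:30.
Quinn ∩ Dilnoza ∩ Gita ∩ Thandi ∩ Pablo: 11:50–12:10, 12:30–12:50, 14:10–14:30.
Common window lengths: 20, 20, 20 min; longest is 20.

20 minutes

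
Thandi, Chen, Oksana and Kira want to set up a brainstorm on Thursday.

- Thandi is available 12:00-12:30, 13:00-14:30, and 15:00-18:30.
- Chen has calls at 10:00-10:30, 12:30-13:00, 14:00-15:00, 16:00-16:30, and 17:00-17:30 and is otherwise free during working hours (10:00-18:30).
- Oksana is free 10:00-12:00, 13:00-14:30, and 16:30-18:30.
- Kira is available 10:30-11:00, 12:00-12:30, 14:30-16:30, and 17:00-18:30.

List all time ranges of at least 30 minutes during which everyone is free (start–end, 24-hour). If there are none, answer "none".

Chen free within 10:00–18:30: 10:30–12:30, 13:00–14:00, 15:00–16:00, 16:30–17:00, 17:30–18:30.
Thandi ∩ Chen: 12:00–12:30, 13:00–14:00, 15:00–16:00, 16:30–17:00, 17:30–18:30.
Thandi ∩ Chen ∩ Oksana: 13:00–14:00, 16:30–17:00, 17:30–18:30.
Thandi ∩ Chen ∩ Oksana ∩ Kira: 17:30–18:30.
Windows ≥ 30 min: 17:30–18:30.

17:30–18:30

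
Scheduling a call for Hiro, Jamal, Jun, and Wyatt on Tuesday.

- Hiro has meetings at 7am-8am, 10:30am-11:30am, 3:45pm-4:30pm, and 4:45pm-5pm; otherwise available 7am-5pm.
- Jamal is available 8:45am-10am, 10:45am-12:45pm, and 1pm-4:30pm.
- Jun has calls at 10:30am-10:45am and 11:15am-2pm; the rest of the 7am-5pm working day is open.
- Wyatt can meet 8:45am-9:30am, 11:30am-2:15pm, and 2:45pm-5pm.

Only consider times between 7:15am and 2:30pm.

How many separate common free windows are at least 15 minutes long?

Hiro free within 07:00–17:00: 08:00–10:30, 11:30–15:45, 16:30–16:45.
Jun free within 07:00–17:00: 07:00–10:30, 10:45–11:15, 14:00–17:00.
Hiro ∩ Jamal: 08:45–10:00, 11:30–12:45, 13:00–15:45.
Hiro ∩ Jamal ∩ Jun: 08:45–10:00, 14:00–15:45.
Hiro ∩ Jamal ∩ Jun ∩ Wyatt: 08:45–09:30, 14:00–14:15, 14:45–15:45.
Restricted to 07:15–14:30: 08:45–09:30, 14:00–14:15.
Windows ≥ 15 min: 08:45–09:30, 14:00–14:15.
That's 2 windows.

2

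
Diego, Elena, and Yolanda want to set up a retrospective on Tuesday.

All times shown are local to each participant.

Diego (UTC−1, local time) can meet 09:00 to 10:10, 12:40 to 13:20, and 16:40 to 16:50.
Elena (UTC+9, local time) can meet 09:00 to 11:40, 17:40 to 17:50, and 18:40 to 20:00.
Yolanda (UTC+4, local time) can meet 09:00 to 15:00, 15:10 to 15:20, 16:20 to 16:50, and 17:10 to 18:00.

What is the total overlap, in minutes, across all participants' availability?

60 minutes

Diego → UTC: 10:00–11:10, 13:40–14:20, 17:40–17:50.
Elena → UTC: 00:00–02:40, 08:40–08:50, 09:40–11:00.
Yolanda → UTC: 05:00–11:00, 11:10–11:20, 12:20–12:50, 13:10–14:00.
Diego ∩ Elena: 10:00–11:00.
Diego ∩ Elena ∩ Yolanda: 10:00–11:00.
Total common minutes: 60.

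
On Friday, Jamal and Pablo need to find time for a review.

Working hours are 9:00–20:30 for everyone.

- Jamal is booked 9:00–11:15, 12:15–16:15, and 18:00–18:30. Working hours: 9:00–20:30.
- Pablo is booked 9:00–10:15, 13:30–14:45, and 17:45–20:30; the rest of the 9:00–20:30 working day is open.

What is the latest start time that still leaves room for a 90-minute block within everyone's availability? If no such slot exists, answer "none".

16:15

Jamal free within 09:00–20:30: 11:15–12:15, 16:15–18:00, 18:30–20:30.
Pablo free within 09:00–20:30: 10:15–13:30, 14:45–17:45.
Jamal ∩ Pablo: 11:15–12:15, 16:15–17:45.
Windows ≥ 90 min: 16:15–17:45.
Latest start in the last window 16:15–17:45 is 17:45 − 90 min = 16:15.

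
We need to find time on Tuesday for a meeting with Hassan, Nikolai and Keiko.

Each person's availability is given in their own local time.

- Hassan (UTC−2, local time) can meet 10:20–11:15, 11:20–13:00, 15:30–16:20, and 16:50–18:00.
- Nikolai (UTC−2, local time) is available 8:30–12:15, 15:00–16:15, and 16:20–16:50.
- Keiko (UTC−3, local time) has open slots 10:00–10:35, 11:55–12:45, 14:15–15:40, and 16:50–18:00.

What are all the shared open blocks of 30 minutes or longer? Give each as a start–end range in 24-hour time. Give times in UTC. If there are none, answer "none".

17:30–18:15

Hassan → UTC: 12:20–13:15, 13:20–15:00, 17:30–18:20, 18:50–20:00.
Nikolai → UTC: 10:30–14:15, 17:00–18:15, 18:20–18:50.
Keiko → UTC: 13:00–13:35, 14:55–15:45, 17:15–18:40, 19:50–21:00.
Hassan ∩ Nikolai: 12:20–13:15, 13:20–14:15, 17:30–18:15.
Hassan ∩ Nikolai ∩ Keiko: 13:00–13:15, 13:20–13:35, 17:30–18:15.
Windows ≥ 30 min: 17:30–18:15.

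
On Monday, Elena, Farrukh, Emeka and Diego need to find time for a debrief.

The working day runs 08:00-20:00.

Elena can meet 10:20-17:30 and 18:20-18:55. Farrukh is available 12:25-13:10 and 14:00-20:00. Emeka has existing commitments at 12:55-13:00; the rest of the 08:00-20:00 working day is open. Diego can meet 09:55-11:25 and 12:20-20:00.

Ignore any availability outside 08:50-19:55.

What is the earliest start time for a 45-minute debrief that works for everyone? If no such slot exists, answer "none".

Emeka free within 08:00–20:00: 08:00–12:55, 13:00–20:00.
Elena ∩ Farrukh: 12:25–13:10, 14:00–17:30, 18:20–18:55.
Elena ∩ Farrukh ∩ Emeka: 12:25–12:55, 13:00–13:10, 14:00–17:30, 18:20–18:55.
Elena ∩ Farrukh ∩ Emeka ∩ Diego: 12:25–12:55, 13:00–13:10, 14:00–17:30, 18:20–18:55.
Restricted to 08:50–19:55: 12:25–12:55, 13:00–13:10, 14:00–17:30, 18:20–18:55.
Windows ≥ 45 min: 14:00–17:30.
Earliest such window starts at 14:00.

14:00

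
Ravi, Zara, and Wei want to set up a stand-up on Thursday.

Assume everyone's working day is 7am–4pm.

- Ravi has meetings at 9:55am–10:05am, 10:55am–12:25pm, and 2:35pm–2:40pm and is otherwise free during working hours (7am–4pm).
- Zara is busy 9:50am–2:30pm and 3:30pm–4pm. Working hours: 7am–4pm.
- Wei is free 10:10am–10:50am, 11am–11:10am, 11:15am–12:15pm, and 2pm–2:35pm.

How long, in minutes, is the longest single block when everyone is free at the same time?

5 minutes

Ravi free within 07:00–16:00: 07:00–09:55, 10:05–10:55, 12:25–14:35, 14:40–16:00.
Zara free within 07:00–16:00: 07:00–09:50, 14:30–15:30.
Ravi ∩ Zara: 07:00–09:50, 14:30–14:35, 14:40–15:30.
Ravi ∩ Zara ∩ Wei: 14:30–14:35.
Single common window of 5 minutes.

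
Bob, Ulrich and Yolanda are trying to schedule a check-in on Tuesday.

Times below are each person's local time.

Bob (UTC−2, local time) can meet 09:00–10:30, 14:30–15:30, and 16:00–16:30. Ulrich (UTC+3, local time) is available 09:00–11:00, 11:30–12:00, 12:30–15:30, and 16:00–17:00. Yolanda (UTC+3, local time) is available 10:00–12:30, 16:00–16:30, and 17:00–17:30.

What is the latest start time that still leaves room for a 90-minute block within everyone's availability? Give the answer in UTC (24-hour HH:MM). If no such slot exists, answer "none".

none

Bob → UTC: 11:00–12:30, 16:30–17:30, 18:00–18:30.
Ulrich → UTC: 06:00–08:00, 08:30–09:00, 09:30–12:30, 13:00–14:00.
Yolanda → UTC: 07:00–09:30, 13:00–13:30, 14:00–14:30.
Bob ∩ Ulrich: 11:00–12:30.
Bob ∩ Ulrich ∩ Yolanda: (none).
Windows ≥ 90 min: (none).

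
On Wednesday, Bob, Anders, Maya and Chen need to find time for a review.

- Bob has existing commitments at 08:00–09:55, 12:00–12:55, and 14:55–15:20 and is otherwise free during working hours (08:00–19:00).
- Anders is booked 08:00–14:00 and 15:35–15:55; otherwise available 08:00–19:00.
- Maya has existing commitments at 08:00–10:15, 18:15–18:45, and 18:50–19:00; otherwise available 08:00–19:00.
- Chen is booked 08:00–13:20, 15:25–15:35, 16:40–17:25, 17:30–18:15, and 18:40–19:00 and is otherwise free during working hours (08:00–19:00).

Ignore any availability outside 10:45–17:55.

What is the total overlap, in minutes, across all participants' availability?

110 minutes

Bob free within 08:00–19:00: 09:55–12:00, 12:55–14:55, 15:20–19:00.
Anders free within 08:00–19:00: 14:00–15:35, 15:55–19:00.
Maya free within 08:00–19:00: 10:15–18:15, 18:45–18:50.
Chen free within 08:00–19:00: 13:20–15:25, 15:35–16:40, 17:25–17:30, 18:15–18:40.
Bob ∩ Anders: 14:00–14:55, 15:20–15:35, 15:55–19:00.
Bob ∩ Anders ∩ Maya: 14:00–14:55, 15:20–15:35, 15:55–18:15, 18:45–18:50.
Bob ∩ Anders ∩ Maya ∩ Chen: 14:00–14:55, 15:20–15:25, 15:55–16:40, 17:25–17:30.
Restricted to 10:45–17:55: 14:00–14:55, 15:20–15:25, 15:55–16:40, 17:25–17:30.
Total common minutes: 55 + 5 + 45 + 5 = 110.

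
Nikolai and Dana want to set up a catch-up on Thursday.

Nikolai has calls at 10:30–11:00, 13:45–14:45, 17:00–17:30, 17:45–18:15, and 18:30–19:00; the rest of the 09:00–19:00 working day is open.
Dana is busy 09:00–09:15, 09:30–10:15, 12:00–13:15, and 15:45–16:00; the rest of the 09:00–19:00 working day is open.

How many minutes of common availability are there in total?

270 minutes

Nikolai free within 09:00–19:00: 09:00–10:30, 11:00–13:45, 14:45–17:00, 17:30–17:45, 18:15–18:30.
Dana free within 09:00–19:00: 09:15–09:30, 10:15–12:00, 13:15–15:45, 16:00–19:00.
Nikolai ∩ Dana: 09:15–09:30, 10:15–10:30, 11:00–12:00, 13:15–13:45, 14:45–15:45, 16:00–17:00, 17:30–17:45, 18:15–18:30.
Total common minutes: 15 + 15 + 60 + 30 + 60 + 60 + 15 + 15 = 270.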